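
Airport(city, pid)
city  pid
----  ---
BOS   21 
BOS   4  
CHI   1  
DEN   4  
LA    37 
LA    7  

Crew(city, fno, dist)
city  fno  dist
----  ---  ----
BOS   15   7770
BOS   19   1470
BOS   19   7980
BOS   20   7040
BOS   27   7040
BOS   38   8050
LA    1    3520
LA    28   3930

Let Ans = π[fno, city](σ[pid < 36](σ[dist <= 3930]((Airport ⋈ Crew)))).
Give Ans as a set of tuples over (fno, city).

Natural join on city: {(BOS, 21, 15, 7770), (BOS, 21, 19, 1470), (BOS, 21, 19, 7980), (BOS, 21, 20, 7040), (BOS, 21, 27, 7040), (BOS, 21, 38, 8050), (BOS, 4, 15, 7770), (BOS, 4, 19, 1470), (BOS, 4, 19, 7980), (BOS, 4, 20, 7040), (BOS, 4, 27, 7040), (BOS, 4, 38, 8050), (LA, 37, 1, 3520), (LA, 37, 28, 3930), (LA, 7, 1, 3520), (LA, 7, 28, 3930)}
Apply σ_{dist <= 3930}; surviving tuples: {(BOS, 21, 19, 1470), (BOS, 4, 19, 1470), (LA, 37, 1, 3520), (LA, 37, 28, 3930), (LA, 7, 1, 3520), (LA, 7, 28, 3930)}
Apply σ_{pid < 36}; surviving tuples: {(BOS, 21, 19, 1470), (BOS, 4, 19, 1470), (LA, 7, 1, 3520), (LA, 7, 28, 3930)}
π_{fno, city} gives {(1, LA), (19, BOS), (28, LA)} (1 duplicate(s) eliminated).

{(1, LA), (19, BOS), (28, LA)}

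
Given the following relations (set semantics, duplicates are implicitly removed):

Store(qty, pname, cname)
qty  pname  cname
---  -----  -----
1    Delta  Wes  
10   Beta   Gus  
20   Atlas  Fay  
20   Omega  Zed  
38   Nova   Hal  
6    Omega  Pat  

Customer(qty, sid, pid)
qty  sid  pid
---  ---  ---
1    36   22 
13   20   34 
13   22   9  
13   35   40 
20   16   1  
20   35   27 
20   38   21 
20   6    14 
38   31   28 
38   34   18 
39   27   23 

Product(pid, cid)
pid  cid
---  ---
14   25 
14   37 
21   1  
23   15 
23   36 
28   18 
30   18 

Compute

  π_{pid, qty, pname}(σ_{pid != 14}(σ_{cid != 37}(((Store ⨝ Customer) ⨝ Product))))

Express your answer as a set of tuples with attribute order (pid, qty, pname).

{(21, 20, Atlas), (21, 20, Omega), (28, 38, Nova)}

Joining Store and Customer on qty yields {(1, Delta, Wes, 36, 22), (20, Atlas, Fay, 16, 1), (20, Atlas, Fay, 35, 27), (20, Atlas, Fay, 38, 21), (20, Atlas, Fay, 6, 14), (20, Omega, Zed, 16, 1), (20, Omega, Zed, 35, 27), (20, Omega, Zed, 38, 21), (20, Omega, Zed, 6, 14), (38, Nova, Hal, 31, 28), (38, Nova, Hal, 34, 18)}.
Joining (Store ⨝ Customer) and Product on pid yields {(20, Atlas, Fay, 38, 21, 1), (20, Atlas, Fay, 6, 14, 25), (20, Atlas, Fay, 6, 14, 37), (20, Omega, Zed, 38, 21, 1), (20, Omega, Zed, 6, 14, 25), (20, Omega, Zed, 6, 14, 37), (38, Nova, Hal, 31, 28, 18)}.
Selection cid != 37: {(20, Atlas, Fay, 38, 21, 1), (20, Atlas, Fay, 6, 14, 25), (20, Omega, Zed, 38, 21, 1), (20, Omega, Zed, 6, 14, 25), (38, Nova, Hal, 31, 28, 18)}
Selection pid != 14: {(20, Atlas, Fay, 38, 21, 1), (20, Omega, Zed, 38, 21, 1), (38, Nova, Hal, 31, 28, 18)}
Projecting to pid, qty, pname: {(21, 20, Atlas), (21, 20, Omega), (28, 38, Nova)}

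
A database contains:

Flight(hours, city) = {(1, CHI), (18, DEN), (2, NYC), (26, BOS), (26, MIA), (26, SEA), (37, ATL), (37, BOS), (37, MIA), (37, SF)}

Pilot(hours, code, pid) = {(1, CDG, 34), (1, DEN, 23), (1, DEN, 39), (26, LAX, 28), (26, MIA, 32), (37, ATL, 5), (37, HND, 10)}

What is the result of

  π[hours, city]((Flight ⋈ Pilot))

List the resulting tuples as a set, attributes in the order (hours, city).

{(1, CHI), (26, BOS), (26, MIA), (26, SEA), (37, ATL), (37, BOS), (37, MIA), (37, SF)}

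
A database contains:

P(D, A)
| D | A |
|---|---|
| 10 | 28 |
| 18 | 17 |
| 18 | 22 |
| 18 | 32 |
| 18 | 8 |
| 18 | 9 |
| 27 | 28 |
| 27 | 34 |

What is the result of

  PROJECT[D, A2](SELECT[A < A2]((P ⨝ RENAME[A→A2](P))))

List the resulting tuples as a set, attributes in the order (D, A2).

{(18, 17), (18, 22), (18, 32), (18, 9), (27, 34)}

ρ[A→A2]: schema becomes (D, A2); tuples unchanged.
Natural join on D: {(10, 28, 28), (18, 17, 17), (18, 17, 22), (18, 17, 32), (18, 17, 8), (18, 17, 9), (18, 22, 17), (18, 22, 22), (18, 22, 32), (18, 22, 8), (18, 22, 9), (18, 32, 17), (18, 32, 22), (18, 32, 32), (18, 32, 8), (18, 32, 9), (18, 8, 17), (18, 8, 22), (18, 8, 32), (18, 8, 8), (18, 8, 9), (18, 9, 17), (18, 9, 22), (18, 9, 32), (18, 9, 8), (18, 9, 9), (27, 28, 28), (27, 28, 34), (27, 34, 28), (27, 34, 34)}
σ[A < A2]: keep tuples satisfying A < A2 → {(18, 17, 22), (18, 17, 32), (18, 22, 32), (18, 8, 17), (18, 8, 22), (18, 8, 32), (18, 8, 9), (18, 9, 17), (18, 9, 22), (18, 9, 32), (27, 28, 34)}
Projecting to D, A2 (6 duplicate(s) eliminated): {(18, 17), (18, 22), (18, 32), (18, 9), (27, 34)}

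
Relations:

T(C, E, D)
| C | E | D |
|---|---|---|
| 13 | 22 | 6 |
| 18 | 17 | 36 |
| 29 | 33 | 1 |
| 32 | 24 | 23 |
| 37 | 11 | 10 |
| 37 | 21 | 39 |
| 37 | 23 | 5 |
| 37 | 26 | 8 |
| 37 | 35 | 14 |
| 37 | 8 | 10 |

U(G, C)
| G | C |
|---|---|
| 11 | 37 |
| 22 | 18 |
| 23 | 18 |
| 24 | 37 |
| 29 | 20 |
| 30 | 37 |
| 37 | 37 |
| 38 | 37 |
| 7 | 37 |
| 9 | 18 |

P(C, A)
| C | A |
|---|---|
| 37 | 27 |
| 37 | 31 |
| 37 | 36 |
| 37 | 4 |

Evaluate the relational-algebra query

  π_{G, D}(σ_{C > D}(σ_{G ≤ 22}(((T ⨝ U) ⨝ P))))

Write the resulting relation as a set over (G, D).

{(11, 10), (11, 14), (11, 5), (11, 8), (7, 10), (7, 14), (7, 5), (7, 8)}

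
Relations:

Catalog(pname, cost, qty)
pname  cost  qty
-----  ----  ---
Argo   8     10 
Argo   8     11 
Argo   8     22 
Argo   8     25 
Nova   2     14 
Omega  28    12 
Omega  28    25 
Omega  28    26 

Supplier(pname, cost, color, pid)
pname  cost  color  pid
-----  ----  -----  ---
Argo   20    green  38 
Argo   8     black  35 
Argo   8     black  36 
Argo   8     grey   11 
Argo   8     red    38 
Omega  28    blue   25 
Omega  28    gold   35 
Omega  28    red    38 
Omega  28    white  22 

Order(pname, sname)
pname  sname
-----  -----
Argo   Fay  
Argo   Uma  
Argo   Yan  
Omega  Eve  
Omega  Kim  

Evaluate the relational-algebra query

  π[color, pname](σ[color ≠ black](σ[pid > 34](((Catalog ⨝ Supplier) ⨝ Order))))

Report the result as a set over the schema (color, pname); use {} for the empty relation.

{(gold, Omega), (red, Argo), (red, Omega)}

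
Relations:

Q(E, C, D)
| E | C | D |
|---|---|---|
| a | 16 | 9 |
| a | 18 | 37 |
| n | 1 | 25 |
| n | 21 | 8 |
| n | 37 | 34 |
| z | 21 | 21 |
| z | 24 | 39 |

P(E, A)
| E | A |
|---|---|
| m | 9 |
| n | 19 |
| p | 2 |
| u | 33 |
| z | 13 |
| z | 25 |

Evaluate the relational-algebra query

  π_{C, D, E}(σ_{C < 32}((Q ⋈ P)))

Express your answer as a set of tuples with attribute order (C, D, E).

Q ⋈ P (natural join on E): {(n, 1, 25, 19), (n, 21, 8, 19), (n, 37, 34, 19), (z, 21, 21, 13), (z, 21, 21, 25), (z, 24, 39, 13), (z, 24, 39, 25)}
Apply σ_{C < 32}; surviving tuples: {(n, 1, 25, 19), (n, 21, 8, 19), (z, 21, 21, 13), (z, 21, 21, 25), (z, 24, 39, 13), (z, 24, 39, 25)}
π[C, D, E]: project onto (C, D, E) (2 duplicate(s) eliminated) → {(1, 25, n), (21, 21, z), (21, 8, n), (24, 39, z)}

{(1, 25, n), (21, 21, z), (21, 8, n), (24, 39, z)}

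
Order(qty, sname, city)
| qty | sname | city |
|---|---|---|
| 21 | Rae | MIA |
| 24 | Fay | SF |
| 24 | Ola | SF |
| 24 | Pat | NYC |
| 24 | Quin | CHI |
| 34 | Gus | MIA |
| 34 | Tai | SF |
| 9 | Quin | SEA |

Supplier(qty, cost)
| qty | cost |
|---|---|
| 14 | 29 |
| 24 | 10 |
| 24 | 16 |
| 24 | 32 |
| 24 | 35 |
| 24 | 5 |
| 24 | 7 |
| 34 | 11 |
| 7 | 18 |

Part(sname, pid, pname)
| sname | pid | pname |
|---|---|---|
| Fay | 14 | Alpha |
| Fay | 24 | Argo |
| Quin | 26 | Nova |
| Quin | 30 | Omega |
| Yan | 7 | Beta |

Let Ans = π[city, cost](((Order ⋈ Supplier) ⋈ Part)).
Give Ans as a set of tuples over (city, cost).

{(CHI, 10), (CHI, 16), (CHI, 32), (CHI, 35), (CHI, 5), (CHI, 7), (SF, 10), (SF, 16), (SF, 32), (SF, 35), (SF, 5), (SF, 7)}

Natural join on qty: {(24, Fay, SF, 10), (24, Fay, SF, 16), (24, Fay, SF, 32), (24, Fay, SF, 35), (24, Fay, SF, 5), (24, Fay, SF, 7), (24, Ola, SF, 10), (24, Ola, SF, 16), (24, Ola, SF, 32), (24, Ola, SF, 35), (24, Ola, SF, 5), (24, Ola, SF, 7), (24, Pat, NYC, 10), (24, Pat, NYC, 16), (24, Pat, NYC, 32), (24, Pat, NYC, 35), (24, Pat, NYC, 5), (24, Pat, NYC, 7), (24, Quin, CHI, 10), (24, Quin, CHI, 16), (24, Quin, CHI, 32), (24, Quin, CHI, 35), (24, Quin, CHI, 5), (24, Quin, CHI, 7), (34, Gus, MIA, 11), (34, Tai, SF, 11)}
Natural join on sname: {(24, Fay, SF, 10, 14, Alpha), (24, Fay, SF, 10, 24, Argo), (24, Fay, SF, 16, 14, Alpha), (24, Fay, SF, 16, 24, Argo), (24, Fay, SF, 32, 14, Alpha), (24, Fay, SF, 32, 24, Argo), (24, Fay, SF, 35, 14, Alpha), (24, Fay, SF, 35, 24, Argo), (24, Fay, SF, 5, 14, Alpha), (24, Fay, SF, 5, 24, Argo), (24, Fay, SF, 7, 14, Alpha), (24, Fay, SF, 7, 24, Argo), (24, Quin, CHI, 10, 26, Nova), (24, Quin, CHI, 10, 30, Omega), (24, Quin, CHI, 16, 26, Nova), (24, Quin, CHI, 16, 30, Omega), (24, Quin, CHI, 32, 26, Nova), (24, Quin, CHI, 32, 30, Omega), (24, Quin, CHI, 35, 26, Nova), (24, Quin, CHI, 35, 30, Omega), (24, Quin, CHI, 5, 26, Nova), (24, Quin, CHI, 5, 30, Omega), (24, Quin, CHI, 7, 26, Nova), (24, Quin, CHI, 7, 30, Omega)}
Keep only column(s) city, cost (12 duplicate(s) eliminated): {(CHI, 10), (CHI, 16), (CHI, 32), (CHI, 35), (CHI, 5), (CHI, 7), (SF, 10), (SF, 16), (SF, 32), (SF, 35), (SF, 5), (SF, 7)}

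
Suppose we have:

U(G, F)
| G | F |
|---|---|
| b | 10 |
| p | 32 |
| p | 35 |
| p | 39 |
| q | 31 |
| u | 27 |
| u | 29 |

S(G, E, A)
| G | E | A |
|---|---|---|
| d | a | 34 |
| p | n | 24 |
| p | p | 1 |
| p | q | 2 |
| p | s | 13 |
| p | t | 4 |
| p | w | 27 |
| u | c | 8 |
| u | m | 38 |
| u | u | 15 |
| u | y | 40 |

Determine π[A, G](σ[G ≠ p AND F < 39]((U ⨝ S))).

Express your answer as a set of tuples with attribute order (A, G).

{(15, u), (38, u), (40, u), (8, u)}

Natural join on G: {(p, 32, n, 24), (p, 32, p, 1), (p, 32, q, 2), (p, 32, s, 13), (p, 32, t, 4), (p, 32, w, 27), (p, 35, n, 24), (p, 35, p, 1), (p, 35, q, 2), (p, 35, s, 13), (p, 35, t, 4), (p, 35, w, 27), (p, 39, n, 24), (p, 39, p, 1), (p, 39, q, 2), (p, 39, s, 13), (p, 39, t, 4), (p, 39, w, 27), (u, 27, c, 8), (u, 27, m, 38), (u, 27, u, 15), (u, 27, y, 40), (u, 29, c, 8), (u, 29, m, 38), (u, 29, u, 15), (u, 29, y, 40)}
σ[G ≠ p AND F < 39]: keep tuples satisfying G ≠ p AND F < 39 → {(u, 27, c, 8), (u, 27, m, 38), (u, 27, u, 15), (u, 27, y, 40), (u, 29, c, 8), (u, 29, m, 38), (u, 29, u, 15), (u, 29, y, 40)}
Keep only column(s) A, G (4 duplicate(s) eliminated): {(15, u), (38, u), (40, u), (8, u)}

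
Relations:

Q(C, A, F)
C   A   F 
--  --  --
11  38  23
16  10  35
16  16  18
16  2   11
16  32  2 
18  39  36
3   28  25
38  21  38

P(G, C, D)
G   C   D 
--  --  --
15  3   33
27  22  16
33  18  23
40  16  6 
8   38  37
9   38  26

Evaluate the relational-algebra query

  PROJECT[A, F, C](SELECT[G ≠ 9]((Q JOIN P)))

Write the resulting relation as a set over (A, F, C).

{(10, 35, 16), (16, 18, 16), (2, 11, 16), (21, 38, 38), (28, 25, 3), (32, 2, 16), (39, 36, 18)}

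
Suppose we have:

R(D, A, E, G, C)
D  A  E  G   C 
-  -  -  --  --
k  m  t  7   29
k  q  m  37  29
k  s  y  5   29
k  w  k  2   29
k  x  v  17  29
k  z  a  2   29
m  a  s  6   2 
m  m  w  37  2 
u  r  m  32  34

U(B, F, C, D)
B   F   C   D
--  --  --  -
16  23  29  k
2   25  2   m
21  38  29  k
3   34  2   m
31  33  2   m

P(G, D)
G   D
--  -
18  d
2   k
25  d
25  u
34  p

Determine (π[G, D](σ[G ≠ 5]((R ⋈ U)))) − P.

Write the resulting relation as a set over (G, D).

R ⋈ U (natural join on D, C): {(k, m, t, 7, 29, 16, 23), (k, m, t, 7, 29, 21, 38), (k, q, m, 37, 29, 16, 23), (k, q, m, 37, 29, 21, 38), (k, s, y, 5, 29, 16, 23), (k, s, y, 5, 29, 21, 38), (k, w, k, 2, 29, 16, 23), (k, w, k, 2, 29, 21, 38), (k, x, v, 17, 29, 16, 23), (k, x, v, 17, 29, 21, 38), (k, z, a, 2, 29, 16, 23), (k, z, a, 2, 29, 21, 38), (m, a, s, 6, 2, 2, 25), (m, a, s, 6, 2, 3, 34), (m, a, s, 6, 2, 31, 33), (m, m, w, 37, 2, 2, 25), (m, m, w, 37, 2, 3, 34), (m, m, w, 37, 2, 31, 33)}
Apply σ_{G ≠ 5}; surviving tuples: {(k, m, t, 7, 29, 16, 23), (k, m, t, 7, 29, 21, 38), (k, q, m, 37, 29, 16, 23), (k, q, m, 37, 29, 21, 38), (k, w, k, 2, 29, 16, 23), (k, w, k, 2, 29, 21, 38), (k, x, v, 17, 29, 16, 23), (k, x, v, 17, 29, 21, 38), (k, z, a, 2, 29, 16, 23), (k, z, a, 2, 29, 21, 38), (m, a, s, 6, 2, 2, 25), (m, a, s, 6, 2, 3, 34), (m, a, s, 6, 2, 31, 33), (m, m, w, 37, 2, 2, 25), (m, m, w, 37, 2, 3, 34), (m, m, w, 37, 2, 31, 33)}
Keep only column(s) G, D (10 duplicate(s) eliminated): {(17, k), (2, k), (37, k), (37, m), (6, m), (7, k)}
Taking the difference: {(17, k), (37, k), (37, m), (6, m), (7, k)}

{(17, k), (37, k), (37, m), (6, m), (7, k)}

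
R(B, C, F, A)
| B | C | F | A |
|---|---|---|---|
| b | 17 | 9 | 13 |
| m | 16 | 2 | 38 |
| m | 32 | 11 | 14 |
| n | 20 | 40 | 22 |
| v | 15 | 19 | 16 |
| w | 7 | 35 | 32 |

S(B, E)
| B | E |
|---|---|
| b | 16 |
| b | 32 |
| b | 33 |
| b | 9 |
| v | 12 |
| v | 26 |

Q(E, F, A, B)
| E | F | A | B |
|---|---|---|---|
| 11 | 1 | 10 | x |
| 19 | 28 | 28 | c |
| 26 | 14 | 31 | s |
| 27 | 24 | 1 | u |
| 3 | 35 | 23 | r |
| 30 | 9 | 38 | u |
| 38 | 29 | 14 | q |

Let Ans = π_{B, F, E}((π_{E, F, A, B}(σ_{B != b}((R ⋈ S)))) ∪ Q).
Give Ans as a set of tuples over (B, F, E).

Natural join on B: {(b, 17, 9, 13, 16), (b, 17, 9, 13, 32), (b, 17, 9, 13, 33), (b, 17, 9, 13, 9), (v, 15, 19, 16, 12), (v, 15, 19, 16, 26)}
Apply σ_{B != b}; surviving tuples: {(v, 15, 19, 16, 12), (v, 15, 19, 16, 26)}
π[E, F, A, B]: project onto (E, F, A, B) → {(12, 19, 16, v), (26, 19, 16, v)}
Taking the union: {(11, 1, 10, x), (12, 19, 16, v), (19, 28, 28, c), (26, 14, 31, s), (26, 19, 16, v), (27, 24, 1, u), (3, 35, 23, r), (30, 9, 38, u), (38, 29, 14, q)}
π[B, F, E]: project onto (B, F, E) → {(c, 28, 19), (q, 29, 38), (r, 35, 3), (s, 14, 26), (u, 24, 27), (u, 9, 30), (v, 19, 12), (v, 19, 26), (x, 1, 11)}

{(c, 28, 19), (q, 29, 38), (r, 35, 3), (s, 14, 26), (u, 24, 27), (u, 9, 30), (v, 19, 12), (v, 19, 26), (x, 1, 11)}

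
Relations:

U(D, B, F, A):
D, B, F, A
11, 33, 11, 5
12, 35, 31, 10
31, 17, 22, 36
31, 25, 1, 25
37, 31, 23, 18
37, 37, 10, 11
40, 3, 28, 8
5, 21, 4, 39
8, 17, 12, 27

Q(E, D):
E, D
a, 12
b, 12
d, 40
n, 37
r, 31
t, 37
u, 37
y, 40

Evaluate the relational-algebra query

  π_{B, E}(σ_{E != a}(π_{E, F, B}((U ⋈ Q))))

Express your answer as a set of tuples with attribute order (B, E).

Natural join on D: {(12, 35, 31, 10, a), (12, 35, 31, 10, b), (31, 17, 22, 36, r), (31, 25, 1, 25, r), (37, 31, 23, 18, n), (37, 31, 23, 18, t), (37, 31, 23, 18, u), (37, 37, 10, 11, n), (37, 37, 10, 11, t), (37, 37, 10, 11, u), (40, 3, 28, 8, d), (40, 3, 28, 8, y)}
Keep only column(s) E, F, B: {(a, 31, 35), (b, 31, 35), (d, 28, 3), (n, 10, 37), (n, 23, 31), (r, 1, 25), (r, 22, 17), (t, 10, 37), (t, 23, 31), (u, 10, 37), (u, 23, 31), (y, 28, 3)}
σ[E != a]: keep tuples satisfying E != a → {(b, 31, 35), (d, 28, 3), (n, 10, 37), (n, 23, 31), (r, 1, 25), (r, 22, 17), (t, 10, 37), (t, 23, 31), (u, 10, 37), (u, 23, 31), (y, 28, 3)}
Keep only column(s) B, E: {(17, r), (25, r), (3, d), (3, y), (31, n), (31, t), (31, u), (35, b), (37, n), (37, t), (37, u)}

{(17, r), (25, r), (3, d), (3, y), (31, n), (31, t), (31, u), (35, b), (37, n), (37, t), (37, u)}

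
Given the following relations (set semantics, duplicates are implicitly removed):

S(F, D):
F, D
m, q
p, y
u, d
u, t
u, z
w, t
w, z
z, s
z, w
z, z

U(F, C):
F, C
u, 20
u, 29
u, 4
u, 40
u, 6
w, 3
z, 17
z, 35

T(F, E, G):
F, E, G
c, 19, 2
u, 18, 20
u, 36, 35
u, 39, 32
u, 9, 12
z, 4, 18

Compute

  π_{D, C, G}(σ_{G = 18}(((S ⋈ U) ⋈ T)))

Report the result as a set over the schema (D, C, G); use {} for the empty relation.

Natural join on F: {(u, d, 20), (u, d, 29), (u, d, 4), (u, d, 40), (u, d, 6), (u, t, 20), (u, t, 29), (u, t, 4), (u, t, 40), (u, t, 6), (u, z, 20), (u, z, 29), (u, z, 4), (u, z, 40), (u, z, 6), (w, t, 3), (w, z, 3), (z, s, 17), (z, s, 35), (z, w, 17), (z, w, 35), (z, z, 17), (z, z, 35)}
Natural join on F: {(u, d, 20, 18, 20), (u, d, 20, 36, 35), (u, d, 20, 39, 32), (u, d, 20, 9, 12), (u, d, 29, 18, 20), (u, d, 29, 36, 35), (u, d, 29, 39, 32), (u, d, 29, 9, 12), (u, d, 4, 18, 20), (u, d, 4, 36, 35), (u, d, 4, 39, 32), (u, d, 4, 9, 12), (u, d, 40, 18, 20), (u, d, 40, 36, 35), (u, d, 40, 39, 32), (u, d, 40, 9, 12), (u, d, 6, 18, 20), (u, d, 6, 36, 35), (u, d, 6, 39, 32), (u, d, 6, 9, 12), (u, t, 20, 18, 20), (u, t, 20, 36, 35), (u, t, 20, 39, 32), (u, t, 20, 9, 12), (u, t, 29, 18, 20), (u, t, 29, 36, 35), (u, t, 29, 39, 32), (u, t, 29, 9, 12), (u, t, 4, 18, 20), (u, t, 4, 36, 35), (u, t, 4, 39, 32), (u, t, 4, 9, 12), (u, t, 40, 18, 20), (u, t, 40, 36, 35), (u, t, 40, 39, 32), (u, t, 40, 9, 12), (u, t, 6, 18, 20), (u, t, 6, 36, 35), (u, t, 6, 39, 32), (u, t, 6, 9, 12), (u, z, 20, 18, 20), (u, z, 20, 36, 35), (u, z, 20, 39, 32), (u, z, 20, 9, 12), (u, z, 29, 18, 20), (u, z, 29, 36, 35), (u, z, 29, 39, 32), (u, z, 29, 9, 12), (u, z, 4, 18, 20), (u, z, 4, 36, 35), (u, z, 4, 39, 32), (u, z, 4, 9, 12), (u, z, 40, 18, 20), (u, z, 40, 36, 35), (u, z, 40, 39, 32), (u, z, 40, 9, 12), (u, z, 6, 18, 20), (u, z, 6, 36, 35), (u, z, 6, 39, 32), (u, z, 6, 9, 12), (z, s, 17, 4, 18), (z, s, 35, 4, 18), (z, w, 17, 4, 18), (z, w, 35, 4, 18), (z, z, 17, 4, 18), (z, z, 35, 4, 18)}
Apply σ_{G = 18}; surviving tuples: {(z, s, 17, 4, 18), (z, s, 35, 4, 18), (z, w, 17, 4, 18), (z, w, 35, 4, 18), (z, z, 17, 4, 18), (z, z, 35, 4, 18)}
π[D, C, G]: project onto (D, C, G) → {(s, 17, 18), (s, 35, 18), (w, 17, 18), (w, 35, 18), (z, 17, 18), (z, 35, 18)}

{(s, 17, 18), (s, 35, 18), (w, 17, 18), (w, 35, 18), (z, 17, 18), (z, 35, 18)}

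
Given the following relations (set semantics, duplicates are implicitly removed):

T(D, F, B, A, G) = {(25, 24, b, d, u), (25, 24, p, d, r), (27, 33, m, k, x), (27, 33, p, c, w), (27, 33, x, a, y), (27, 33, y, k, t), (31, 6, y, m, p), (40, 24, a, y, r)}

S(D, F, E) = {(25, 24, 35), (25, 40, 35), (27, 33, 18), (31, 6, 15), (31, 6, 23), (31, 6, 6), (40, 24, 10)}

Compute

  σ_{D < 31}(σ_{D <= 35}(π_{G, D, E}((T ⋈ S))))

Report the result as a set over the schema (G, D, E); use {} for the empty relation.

{(r, 25, 35), (t, 27, 18), (u, 25, 35), (w, 27, 18), (x, 27, 18), (y, 27, 18)}

T ⋈ S (natural join on D, F): {(25, 24, b, d, u, 35), (25, 24, p, d, r, 35), (27, 33, m, k, x, 18), (27, 33, p, c, w, 18), (27, 33, x, a, y, 18), (27, 33, y, k, t, 18), (31, 6, y, m, p, 15), (31, 6, y, m, p, 23), (31, 6, y, m, p, 6), (40, 24, a, y, r, 10)}
Keep only column(s) G, D, E: {(p, 31, 15), (p, 31, 23), (p, 31, 6), (r, 25, 35), (r, 40, 10), (t, 27, 18), (u, 25, 35), (w, 27, 18), (x, 27, 18), (y, 27, 18)}
Apply σ_{D <= 35}; surviving tuples: {(p, 31, 15), (p, 31, 23), (p, 31, 6), (r, 25, 35), (t, 27, 18), (u, 25, 35), (w, 27, 18), (x, 27, 18), (y, 27, 18)}
Apply σ_{D < 31}; surviving tuples: {(r, 25, 35), (t, 27, 18), (u, 25, 35), (w, 27, 18), (x, 27, 18), (y, 27, 18)}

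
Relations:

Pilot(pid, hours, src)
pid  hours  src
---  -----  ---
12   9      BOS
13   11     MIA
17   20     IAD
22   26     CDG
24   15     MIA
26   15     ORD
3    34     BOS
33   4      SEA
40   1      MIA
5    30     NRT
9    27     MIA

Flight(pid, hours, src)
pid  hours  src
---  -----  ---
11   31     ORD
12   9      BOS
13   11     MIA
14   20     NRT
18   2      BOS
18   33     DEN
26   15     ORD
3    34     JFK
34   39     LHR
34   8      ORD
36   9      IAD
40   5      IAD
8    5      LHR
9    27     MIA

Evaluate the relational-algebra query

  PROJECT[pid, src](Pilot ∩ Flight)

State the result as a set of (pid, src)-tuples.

{(12, BOS), (13, MIA), (26, ORD), (9, MIA)}

Set intersection of the two operands is {(12, 9, BOS), (13, 11, MIA), (26, 15, ORD), (9, 27, MIA)}.
π[pid, src]: project onto (pid, src) → {(12, BOS), (13, MIA), (26, ORD), (9, MIA)}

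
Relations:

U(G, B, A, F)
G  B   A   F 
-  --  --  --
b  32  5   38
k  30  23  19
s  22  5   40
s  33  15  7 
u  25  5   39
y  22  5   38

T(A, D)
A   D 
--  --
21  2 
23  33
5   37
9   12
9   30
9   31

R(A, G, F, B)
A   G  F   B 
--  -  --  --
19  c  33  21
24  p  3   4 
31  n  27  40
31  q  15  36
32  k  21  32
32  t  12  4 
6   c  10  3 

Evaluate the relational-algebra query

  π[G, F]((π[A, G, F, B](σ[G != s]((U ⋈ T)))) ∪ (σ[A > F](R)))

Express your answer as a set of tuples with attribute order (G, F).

Joining U and T on A yields {(b, 32, 5, 38, 37), (k, 30, 23, 19, 33), (s, 22, 5, 40, 37), (u, 25, 5, 39, 37), (y, 22, 5, 38, 37)}.
Apply σ_{G != s}; surviving tuples: {(b, 32, 5, 38, 37), (k, 30, 23, 19, 33), (u, 25, 5, 39, 37), (y, 22, 5, 38, 37)}
Projecting to A, G, F, B: {(23, k, 19, 30), (5, b, 38, 32), (5, u, 39, 25), (5, y, 38, 22)}
Apply σ_{A > F}; surviving tuples: {(24, p, 3, 4), (31, n, 27, 40), (31, q, 15, 36), (32, k, 21, 32), (32, t, 12, 4)}
Set union of the two operands is {(23, k, 19, 30), (24, p, 3, 4), (31, n, 27, 40), (31, q, 15, 36), (32, k, 21, 32), (32, t, 12, 4), (5, b, 38, 32), (5, u, 39, 25), (5, y, 38, 22)}.
Projecting to G, F: {(b, 38), (k, 19), (k, 21), (n, 27), (p, 3), (q, 15), (t, 12), (u, 39), (y, 38)}

{(b, 38), (k, 19), (k, 21), (n, 27), (p, 3), (q, 15), (t, 12), (u, 39), (y, 38)}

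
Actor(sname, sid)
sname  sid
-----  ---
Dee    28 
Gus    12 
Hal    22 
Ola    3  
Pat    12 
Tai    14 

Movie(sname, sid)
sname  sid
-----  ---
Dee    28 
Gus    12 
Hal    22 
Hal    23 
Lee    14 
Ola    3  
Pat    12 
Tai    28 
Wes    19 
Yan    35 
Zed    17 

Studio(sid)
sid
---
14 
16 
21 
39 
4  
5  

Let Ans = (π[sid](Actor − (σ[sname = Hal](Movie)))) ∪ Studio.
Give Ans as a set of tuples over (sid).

Apply σ_{sname = Hal}; surviving tuples: {(Hal, 22), (Hal, 23)}
Taking the difference: {(Dee, 28), (Gus, 12), (Ola, 3), (Pat, 12), (Tai, 14)}
Keep only column(s) sid (1 duplicate(s) eliminated): {12, 14, 28, 3}
Taking the union: {12, 14, 16, 21, 28, 3, 39, 4, 5}

{12, 14, 16, 21, 28, 3, 39, 4, 5}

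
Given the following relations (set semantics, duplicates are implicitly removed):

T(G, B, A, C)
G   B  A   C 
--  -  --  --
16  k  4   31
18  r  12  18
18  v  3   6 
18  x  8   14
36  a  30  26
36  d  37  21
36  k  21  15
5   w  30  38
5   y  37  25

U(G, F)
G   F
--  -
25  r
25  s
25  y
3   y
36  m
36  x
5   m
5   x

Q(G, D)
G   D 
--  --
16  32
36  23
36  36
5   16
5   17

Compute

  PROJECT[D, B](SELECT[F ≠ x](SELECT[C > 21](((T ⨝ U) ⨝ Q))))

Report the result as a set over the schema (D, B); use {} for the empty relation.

Joining T and U on G yields {(36, a, 30, 26, m), (36, a, 30, 26, x), (36, d, 37, 21, m), (36, d, 37, 21, x), (36, k, 21, 15, m), (36, k, 21, 15, x), (5, w, 30, 38, m), (5, w, 30, 38, x), (5, y, 37, 25, m), (5, y, 37, 25, x)}.
Joining (T ⨝ U) and Q on G yields {(36, a, 30, 26, m, 23), (36, a, 30, 26, m, 36), (36, a, 30, 26, x, 23), (36, a, 30, 26, x, 36), (36, d, 37, 21, m, 23), (36, d, 37, 21, m, 36), (36, d, 37, 21, x, 23), (36, d, 37, 21, x, 36), (36, k, 21, 15, m, 23), (36, k, 21, 15, m, 36), (36, k, 21, 15, x, 23), (36, k, 21, 15, x, 36), (5, w, 30, 38, m, 16), (5, w, 30, 38, m, 17), (5, w, 30, 38, x, 16), (5, w, 30, 38, x, 17), (5, y, 37, 25, m, 16), (5, y, 37, 25, m, 17), (5, y, 37, 25, x, 16), (5, y, 37, 25, x, 17)}.
Selection C > 21: {(36, a, 30, 26, m, 23), (36, a, 30, 26, m, 36), (36, a, 30, 26, x, 23), (36, a, 30, 26, x, 36), (5, w, 30, 38, m, 16), (5, w, 30, 38, m, 17), (5, w, 30, 38, x, 16), (5, w, 30, 38, x, 17), (5, y, 37, 25, m, 16), (5, y, 37, 25, m, 17), (5, y, 37, 25, x, 16), (5, y, 37, 25, x, 17)}
Selection F ≠ x: {(36, a, 30, 26, m, 23), (36, a, 30, 26, m, 36), (5, w, 30, 38, m, 16), (5, w, 30, 38, m, 17), (5, y, 37, 25, m, 16), (5, y, 37, 25, m, 17)}
Projecting to D, B: {(16, w), (16, y), (17, w), (17, y), (23, a), (36, a)}

{(16, w), (16, y), (17, w), (17, y), (23, a), (36, a)}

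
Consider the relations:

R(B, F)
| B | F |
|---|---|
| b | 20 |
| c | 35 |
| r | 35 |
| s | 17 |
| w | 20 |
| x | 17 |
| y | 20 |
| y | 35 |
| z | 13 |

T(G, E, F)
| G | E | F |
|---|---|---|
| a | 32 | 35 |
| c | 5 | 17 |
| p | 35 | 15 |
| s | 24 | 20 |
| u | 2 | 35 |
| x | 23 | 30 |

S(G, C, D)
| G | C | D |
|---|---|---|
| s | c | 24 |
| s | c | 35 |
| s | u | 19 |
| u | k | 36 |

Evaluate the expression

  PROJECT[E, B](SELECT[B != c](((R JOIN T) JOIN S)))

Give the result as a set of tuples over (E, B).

Joining R and T on F yields {(b, 20, s, 24), (c, 35, a, 32), (c, 35, u, 2), (r, 35, a, 32), (r, 35, u, 2), (s, 17, c, 5), (w, 20, s, 24), (x, 17, c, 5), (y, 20, s, 24), (y, 35, a, 32), (y, 35, u, 2)}.
Joining (R JOIN T) and S on G yields {(b, 20, s, 24, c, 24), (b, 20, s, 24, c, 35), (b, 20, s, 24, u, 19), (c, 35, u, 2, k, 36), (r, 35, u, 2, k, 36), (w, 20, s, 24, c, 24), (w, 20, s, 24, c, 35), (w, 20, s, 24, u, 19), (y, 20, s, 24, c, 24), (y, 20, s, 24, c, 35), (y, 20, s, 24, u, 19), (y, 35, u, 2, k, 36)}.
σ[B != c]: keep tuples satisfying B != c → {(b, 20, s, 24, c, 24), (b, 20, s, 24, c, 35), (b, 20, s, 24, u, 19), (r, 35, u, 2, k, 36), (w, 20, s, 24, c, 24), (w, 20, s, 24, c, 35), (w, 20, s, 24, u, 19), (y, 20, s, 24, c, 24), (y, 20, s, 24, c, 35), (y, 20, s, 24, u, 19), (y, 35, u, 2, k, 36)}
π[E, B]: project onto (E, B) (6 duplicate(s) eliminated) → {(2, r), (2, y), (24, b), (24, w), (24, y)}

{(2, r), (2, y), (24, b), (24, w), (24, y)}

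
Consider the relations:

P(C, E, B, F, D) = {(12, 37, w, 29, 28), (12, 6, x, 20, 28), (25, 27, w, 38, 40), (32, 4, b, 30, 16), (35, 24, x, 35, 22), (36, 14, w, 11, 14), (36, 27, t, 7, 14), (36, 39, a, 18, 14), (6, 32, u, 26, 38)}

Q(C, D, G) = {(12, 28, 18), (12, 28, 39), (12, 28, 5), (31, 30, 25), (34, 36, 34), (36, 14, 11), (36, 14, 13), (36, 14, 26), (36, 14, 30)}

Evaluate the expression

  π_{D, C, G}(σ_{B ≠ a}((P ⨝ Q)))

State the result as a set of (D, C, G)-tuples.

{(14, 36, 11), (14, 36, 13), (14, 36, 26), (14, 36, 30), (28, 12, 18), (28, 12, 39), (28, 12, 5)}

P ⋈ Q (natural join on C, D): {(12, 37, w, 29, 28, 18), (12, 37, w, 29, 28, 39), (12, 37, w, 29, 28, 5), (12, 6, x, 20, 28, 18), (12, 6, x, 20, 28, 39), (12, 6, x, 20, 28, 5), (36, 14, w, 11, 14, 11), (36, 14, w, 11, 14, 13), (36, 14, w, 11, 14, 26), (36, 14, w, 11, 14, 30), (36, 27, t, 7, 14, 11), (36, 27, t, 7, 14, 13), (36, 27, t, 7, 14, 26), (36, 27, t, 7, 14, 30), (36, 39, a, 18, 14, 11), (36, 39, a, 18, 14, 13), (36, 39, a, 18, 14, 26), (36, 39, a, 18, 14, 30)}
σ[B ≠ a]: keep tuples satisfying B ≠ a → {(12, 37, w, 29, 28, 18), (12, 37, w, 29, 28, 39), (12, 37, w, 29, 28, 5), (12, 6, x, 20, 28, 18), (12, 6, x, 20, 28, 39), (12, 6, x, 20, 28, 5), (36, 14, w, 11, 14, 11), (36, 14, w, 11, 14, 13), (36, 14, w, 11, 14, 26), (36, 14, w, 11, 14, 30), (36, 27, t, 7, 14, 11), (36, 27, t, 7, 14, 13), (36, 27, t, 7, 14, 26), (36, 27, t, 7, 14, 30)}
Keep only column(s) D, C, G (7 duplicate(s) eliminated): {(14, 36, 11), (14, 36, 13), (14, 36, 26), (14, 36, 30), (28, 12, 18), (28, 12, 39), (28, 12, 5)}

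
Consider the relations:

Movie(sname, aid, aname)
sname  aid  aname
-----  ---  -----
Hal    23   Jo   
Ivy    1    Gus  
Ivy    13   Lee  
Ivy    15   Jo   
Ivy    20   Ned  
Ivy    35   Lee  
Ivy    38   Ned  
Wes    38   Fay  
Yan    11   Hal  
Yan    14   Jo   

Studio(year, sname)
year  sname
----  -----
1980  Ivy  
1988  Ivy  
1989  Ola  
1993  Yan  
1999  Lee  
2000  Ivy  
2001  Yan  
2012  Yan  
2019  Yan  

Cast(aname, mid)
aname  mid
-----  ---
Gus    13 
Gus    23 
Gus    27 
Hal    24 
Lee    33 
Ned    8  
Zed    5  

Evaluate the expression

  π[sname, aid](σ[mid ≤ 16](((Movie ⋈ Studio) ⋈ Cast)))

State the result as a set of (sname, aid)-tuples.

{(Ivy, 1), (Ivy, 20), (Ivy, 38)}

Movie ⋈ Studio (natural join on sname): {(Ivy, 1, Gus, 1980), (Ivy, 1, Gus, 1988), (Ivy, 1, Gus, 2000), (Ivy, 13, Lee, 1980), (Ivy, 13, Lee, 1988), (Ivy, 13, Lee, 2000), (Ivy, 15, Jo, 1980), (Ivy, 15, Jo, 1988), (Ivy, 15, Jo, 2000), (Ivy, 20, Ned, 1980), (Ivy, 20, Ned, 1988), (Ivy, 20, Ned, 2000), (Ivy, 35, Lee, 1980), (Ivy, 35, Lee, 1988), (Ivy, 35, Lee, 2000), (Ivy, 38, Ned, 1980), (Ivy, 38, Ned, 1988), (Ivy, 38, Ned, 2000), (Yan, 11, Hal, 1993), (Yan, 11, Hal, 2001), (Yan, 11, Hal, 2012), (Yan, 11, Hal, 2019), (Yan, 14, Jo, 1993), (Yan, 14, Jo, 2001), (Yan, 14, Jo, 2012), (Yan, 14, Jo, 2019)}
(Movie ⋈ Studio) ⋈ Cast (natural join on aname): {(Ivy, 1, Gus, 1980, 13), (Ivy, 1, Gus, 1980, 23), (Ivy, 1, Gus, 1980, 27), (Ivy, 1, Gus, 1988, 13), (Ivy, 1, Gus, 1988, 23), (Ivy, 1, Gus, 1988, 27), (Ivy, 1, Gus, 2000, 13), (Ivy, 1, Gus, 2000, 23), (Ivy, 1, Gus, 2000, 27), (Ivy, 13, Lee, 1980, 33), (Ivy, 13, Lee, 1988, 33), (Ivy, 13, Lee, 2000, 33), (Ivy, 20, Ned, 1980, 8), (Ivy, 20, Ned, 1988, 8), (Ivy, 20, Ned, 2000, 8), (Ivy, 35, Lee, 1980, 33), (Ivy, 35, Lee, 1988, 33), (Ivy, 35, Lee, 2000, 33), (Ivy, 38, Ned, 1980, 8), (Ivy, 38, Ned, 1988, 8), (Ivy, 38, Ned, 2000, 8), (Yan, 11, Hal, 1993, 24), (Yan, 11, Hal, 2001, 24), (Yan, 11, Hal, 2012, 24), (Yan, 11, Hal, 2019, 24)}
Selection mid ≤ 16: {(Ivy, 1, Gus, 1980, 13), (Ivy, 1, Gus, 1988, 13), (Ivy, 1, Gus, 2000, 13), (Ivy, 20, Ned, 1980, 8), (Ivy, 20, Ned, 1988, 8), (Ivy, 20, Ned, 2000, 8), (Ivy, 38, Ned, 1980, 8), (Ivy, 38, Ned, 1988, 8), (Ivy, 38, Ned, 2000, 8)}
π[sname, aid]: project onto (sname, aid) (6 duplicate(s) eliminated) → {(Ivy, 1), (Ivy, 20), (Ivy, 38)}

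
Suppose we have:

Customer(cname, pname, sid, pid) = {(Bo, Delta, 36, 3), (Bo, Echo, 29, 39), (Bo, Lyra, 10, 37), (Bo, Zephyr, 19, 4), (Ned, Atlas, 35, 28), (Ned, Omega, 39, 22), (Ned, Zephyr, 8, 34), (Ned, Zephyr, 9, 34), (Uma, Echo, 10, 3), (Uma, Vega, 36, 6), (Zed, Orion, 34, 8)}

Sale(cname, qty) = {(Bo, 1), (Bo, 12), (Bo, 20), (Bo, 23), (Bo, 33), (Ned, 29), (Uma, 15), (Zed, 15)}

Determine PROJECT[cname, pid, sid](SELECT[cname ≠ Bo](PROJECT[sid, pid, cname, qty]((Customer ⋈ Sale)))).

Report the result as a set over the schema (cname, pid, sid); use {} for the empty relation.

{(Ned, 22, 39), (Ned, 28, 35), (Ned, 34, 8), (Ned, 34, 9), (Uma, 3, 10), (Uma, 6, 36), (Zed, 8, 34)}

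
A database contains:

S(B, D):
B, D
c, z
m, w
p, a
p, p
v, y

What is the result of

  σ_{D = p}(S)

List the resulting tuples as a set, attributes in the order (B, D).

{(p, p)}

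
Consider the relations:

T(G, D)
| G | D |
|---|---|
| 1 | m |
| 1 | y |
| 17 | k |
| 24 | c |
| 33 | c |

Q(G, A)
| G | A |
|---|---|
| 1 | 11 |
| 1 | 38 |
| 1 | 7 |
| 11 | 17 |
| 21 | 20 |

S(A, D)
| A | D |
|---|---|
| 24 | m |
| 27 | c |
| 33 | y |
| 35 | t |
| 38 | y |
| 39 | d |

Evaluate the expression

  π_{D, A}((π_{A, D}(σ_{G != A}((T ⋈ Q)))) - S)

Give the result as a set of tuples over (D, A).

{(m, 11), (m, 38), (m, 7), (y, 11), (y, 7)}

T ⋈ Q (natural join on G): {(1, m, 11), (1, m, 38), (1, m, 7), (1, y, 11), (1, y, 38), (1, y, 7)}
Apply σ_{G != A}; surviving tuples: {(1, m, 11), (1, m, 38), (1, m, 7), (1, y, 11), (1, y, 38), (1, y, 7)}
Keep only column(s) A, D: {(11, m), (11, y), (38, m), (38, y), (7, m), (7, y)}
Taking the difference: {(11, m), (11, y), (38, m), (7, m), (7, y)}
Keep only column(s) D, A: {(m, 11), (m, 38), (m, 7), (y, 11), (y, 7)}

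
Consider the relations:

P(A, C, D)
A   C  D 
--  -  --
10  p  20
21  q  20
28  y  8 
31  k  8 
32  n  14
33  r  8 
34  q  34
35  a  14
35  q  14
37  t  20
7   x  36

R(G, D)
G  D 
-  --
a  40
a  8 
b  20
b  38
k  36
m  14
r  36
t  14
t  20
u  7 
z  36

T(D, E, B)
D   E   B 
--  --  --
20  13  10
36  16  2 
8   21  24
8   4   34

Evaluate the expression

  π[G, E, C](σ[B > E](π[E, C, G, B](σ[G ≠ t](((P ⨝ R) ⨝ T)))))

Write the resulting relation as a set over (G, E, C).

P ⋈ R (natural join on D): {(10, p, 20, b), (10, p, 20, t), (21, q, 20, b), (21, q, 20, t), (28, y, 8, a), (31, k, 8, a), (32, n, 14, m), (32, n, 14, t), (33, r, 8, a), (35, a, 14, m), (35, a, 14, t), (35, q, 14, m), (35, q, 14, t), (37, t, 20, b), (37, t, 20, t), (7, x, 36, k), (7, x, 36, r), (7, x, 36, z)}
(P ⨝ R) ⋈ T (natural join on D): {(10, p, 20, b, 13, 10), (10, p, 20, t, 13, 10), (21, q, 20, b, 13, 10), (21, q, 20, t, 13, 10), (28, y, 8, a, 21, 24), (28, y, 8, a, 4, 34), (31, k, 8, a, 21, 24), (31, k, 8, a, 4, 34), (33, r, 8, a, 21, 24), (33, r, 8, a, 4, 34), (37, t, 20, b, 13, 10), (37, t, 20, t, 13, 10), (7, x, 36, k, 16, 2), (7, x, 36, r, 16, 2), (7, x, 36, z, 16, 2)}
Filtering on G ≠ t leaves {(10, p, 20, b, 13, 10), (21, q, 20, b, 13, 10), (28, y, 8, a, 21, 24), (28, y, 8, a, 4, 34), (31, k, 8, a, 21, 24), (31, k, 8, a, 4, 34), (33, r, 8, a, 21, 24), (33, r, 8, a, 4, 34), (37, t, 20, b, 13, 10), (7, x, 36, k, 16, 2), (7, x, 36, r, 16, 2), (7, x, 36, z, 16, 2)}.
Keep only column(s) E, C, G, B: {(13, p, b, 10), (13, q, b, 10), (13, t, b, 10), (16, x, k, 2), (16, x, r, 2), (16, x, z, 2), (21, k, a, 24), (21, r, a, 24), (21, y, a, 24), (4, k, a, 34), (4, r, a, 34), (4, y, a, 34)}
Filtering on B > E leaves {(21, k, a, 24), (21, r, a, 24), (21, y, a, 24), (4, k, a, 34), (4, r, a, 34), (4, y, a, 34)}.
Keep only column(s) G, E, C: {(a, 21, k), (a, 21, r), (a, 21, y), (a, 4, k), (a, 4, r), (a, 4, y)}

{(a, 21, k), (a, 21, r), (a, 21, y), (a, 4, k), (a, 4, r), (a, 4, y)}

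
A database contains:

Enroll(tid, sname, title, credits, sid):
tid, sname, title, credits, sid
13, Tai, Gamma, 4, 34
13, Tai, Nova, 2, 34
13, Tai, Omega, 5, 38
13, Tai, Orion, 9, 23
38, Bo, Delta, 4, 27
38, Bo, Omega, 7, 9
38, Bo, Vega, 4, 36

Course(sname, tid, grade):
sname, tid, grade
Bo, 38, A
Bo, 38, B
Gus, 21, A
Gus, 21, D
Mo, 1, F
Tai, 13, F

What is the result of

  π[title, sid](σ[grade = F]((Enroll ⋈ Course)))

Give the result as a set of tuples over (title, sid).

{(Gamma, 34), (Nova, 34), (Omega, 38), (Orion, 23)}

Joining Enroll and Course on tid, sname yields {(13, Tai, Gamma, 4, 34, F), (13, Tai, Nova, 2, 34, F), (13, Tai, Omega, 5, 38, F), (13, Tai, Orion, 9, 23, F), (38, Bo, Delta, 4, 27, A), (38, Bo, Delta, 4, 27, B), (38, Bo, Omega, 7, 9, A), (38, Bo, Omega, 7, 9, B), (38, Bo, Vega, 4, 36, A), (38, Bo, Vega, 4, 36, B)}.
σ[grade = F]: keep tuples satisfying grade = F → {(13, Tai, Gamma, 4, 34, F), (13, Tai, Nova, 2, 34, F), (13, Tai, Omega, 5, 38, F), (13, Tai, Orion, 9, 23, F)}
Keep only column(s) title, sid: {(Gamma, 34), (Nova, 34), (Omega, 38), (Orion, 23)}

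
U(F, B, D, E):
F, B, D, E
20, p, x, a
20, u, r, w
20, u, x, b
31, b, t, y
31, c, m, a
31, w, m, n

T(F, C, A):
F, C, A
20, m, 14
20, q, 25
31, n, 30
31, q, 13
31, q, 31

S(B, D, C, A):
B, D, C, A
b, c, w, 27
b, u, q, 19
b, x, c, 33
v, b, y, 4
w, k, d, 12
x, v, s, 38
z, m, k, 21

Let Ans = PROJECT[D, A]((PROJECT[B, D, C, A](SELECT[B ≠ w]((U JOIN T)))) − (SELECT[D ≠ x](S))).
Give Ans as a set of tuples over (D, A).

{(m, 13), (m, 30), (m, 31), (r, 14), (r, 25), (t, 13), (t, 30), (t, 31), (x, 14), (x, 25)}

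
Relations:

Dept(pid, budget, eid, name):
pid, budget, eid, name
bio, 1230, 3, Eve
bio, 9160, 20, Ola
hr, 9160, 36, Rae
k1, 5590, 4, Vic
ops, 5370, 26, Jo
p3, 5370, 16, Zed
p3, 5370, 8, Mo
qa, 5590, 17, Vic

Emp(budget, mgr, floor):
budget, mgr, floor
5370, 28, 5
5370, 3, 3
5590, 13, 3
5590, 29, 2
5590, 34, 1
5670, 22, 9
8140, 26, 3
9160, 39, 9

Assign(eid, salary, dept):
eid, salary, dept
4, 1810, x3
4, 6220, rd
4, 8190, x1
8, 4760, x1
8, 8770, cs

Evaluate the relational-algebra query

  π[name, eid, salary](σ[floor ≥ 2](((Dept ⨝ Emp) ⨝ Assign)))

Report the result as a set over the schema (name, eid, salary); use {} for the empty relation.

{(Mo, 8, 4760), (Mo, 8, 8770), (Vic, 4, 1810), (Vic, 4, 6220), (Vic, 4, 8190)}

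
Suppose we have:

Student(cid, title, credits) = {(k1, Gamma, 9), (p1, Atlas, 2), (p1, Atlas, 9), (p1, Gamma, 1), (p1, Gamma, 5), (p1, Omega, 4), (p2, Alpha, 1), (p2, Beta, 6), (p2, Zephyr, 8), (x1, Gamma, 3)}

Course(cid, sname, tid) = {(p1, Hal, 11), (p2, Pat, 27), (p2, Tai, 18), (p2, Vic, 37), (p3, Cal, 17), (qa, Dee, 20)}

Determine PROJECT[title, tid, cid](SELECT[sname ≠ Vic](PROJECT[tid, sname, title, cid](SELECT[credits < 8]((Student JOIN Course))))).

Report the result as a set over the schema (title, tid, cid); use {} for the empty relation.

{(Alpha, 18, p2), (Alpha, 27, p2), (Atlas, 11, p1), (Beta, 18, p2), (Beta, 27, p2), (Gamma, 11, p1), (Omega, 11, p1)}

Natural join on cid: {(p1, Atlas, 2, Hal, 11), (p1, Atlas, 9, Hal, 11), (p1, Gamma, 1, Hal, 11), (p1, Gamma, 5, Hal, 11), (p1, Omega, 4, Hal, 11), (p2, Alpha, 1, Pat, 27), (p2, Alpha, 1, Tai, 18), (p2, Alpha, 1, Vic, 37), (p2, Beta, 6, Pat, 27), (p2, Beta, 6, Tai, 18), (p2, Beta, 6, Vic, 37), (p2, Zephyr, 8, Pat, 27), (p2, Zephyr, 8, Tai, 18), (p2, Zephyr, 8, Vic, 37)}
Filtering on credits < 8 leaves {(p1, Atlas, 2, Hal, 11), (p1, Gamma, 1, Hal, 11), (p1, Gamma, 5, Hal, 11), (p1, Omega, 4, Hal, 11), (p2, Alpha, 1, Pat, 27), (p2, Alpha, 1, Tai, 18), (p2, Alpha, 1, Vic, 37), (p2, Beta, 6, Pat, 27), (p2, Beta, 6, Tai, 18), (p2, Beta, 6, Vic, 37)}.
Keep only column(s) tid, sname, title, cid (1 duplicate(s) eliminated): {(11, Hal, Atlas, p1), (11, Hal, Gamma, p1), (11, Hal, Omega, p1), (18, Tai, Alpha, p2), (18, Tai, Beta, p2), (27, Pat, Alpha, p2), (27, Pat, Beta, p2), (37, Vic, Alpha, p2), (37, Vic, Beta, p2)}
Filtering on sname ≠ Vic leaves {(11, Hal, Atlas, p1), (11, Hal, Gamma, p1), (11, Hal, Omega, p1), (18, Tai, Alpha, p2), (18, Tai, Beta, p2), (27, Pat, Alpha, p2), (27, Pat, Beta, p2)}.
Keep only column(s) title, tid, cid: {(Alpha, 18, p2), (Alpha, 27, p2), (Atlas, 11, p1), (Beta, 18, p2), (Beta, 27, p2), (Gamma, 11, p1), (Omega, 11, p1)}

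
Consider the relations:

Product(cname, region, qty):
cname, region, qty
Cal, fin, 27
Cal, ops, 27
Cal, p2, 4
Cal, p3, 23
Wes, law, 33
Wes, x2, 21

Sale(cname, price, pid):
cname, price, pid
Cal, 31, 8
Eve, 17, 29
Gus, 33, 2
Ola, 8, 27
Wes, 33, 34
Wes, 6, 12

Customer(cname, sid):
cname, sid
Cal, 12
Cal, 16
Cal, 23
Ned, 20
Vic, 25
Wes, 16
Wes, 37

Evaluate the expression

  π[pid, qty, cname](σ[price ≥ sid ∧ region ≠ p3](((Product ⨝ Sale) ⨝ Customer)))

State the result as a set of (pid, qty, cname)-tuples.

Joining Product and Sale on cname yields {(Cal, fin, 27, 31, 8), (Cal, ops, 27, 31, 8), (Cal, p2, 4, 31, 8), (Cal, p3, 23, 31, 8), (Wes, law, 33, 33, 34), (Wes, law, 33, 6, 12), (Wes, x2, 21, 33, 34), (Wes, x2, 21, 6, 12)}.
Joining (Product ⨝ Sale) and Customer on cname yields {(Cal, fin, 27, 31, 8, 12), (Cal, fin, 27, 31, 8, 16), (Cal, fin, 27, 31, 8, 23), (Cal, ops, 27, 31, 8, 12), (Cal, ops, 27, 31, 8, 16), (Cal, ops, 27, 31, 8, 23), (Cal, p2, 4, 31, 8, 12), (Cal, p2, 4, 31, 8, 16), (Cal, p2, 4, 31, 8, 23), (Cal, p3, 23, 31, 8, 12), (Cal, p3, 23, 31, 8, 16), (Cal, p3, 23, 31, 8, 23), (Wes, law, 33, 33, 34, 16), (Wes, law, 33, 33, 34, 37), (Wes, law, 33, 6, 12, 16), (Wes, law, 33, 6, 12, 37), (Wes, x2, 21, 33, 34, 16), (Wes, x2, 21, 33, 34, 37), (Wes, x2, 21, 6, 12, 16), (Wes, x2, 21, 6, 12, 37)}.
Filtering on price ≥ sid ∧ region ≠ p3 leaves {(Cal, fin, 27, 31, 8, 12), (Cal, fin, 27, 31, 8, 16), (Cal, fin, 27, 31, 8, 23), (Cal, ops, 27, 31, 8, 12), (Cal, ops, 27, 31, 8, 16), (Cal, ops, 27, 31, 8, 23), (Cal, p2, 4, 31, 8, 12), (Cal, p2, 4, 31, 8, 16), (Cal, p2, 4, 31, 8, 23), (Wes, law, 33, 33, 34, 16), (Wes, x2, 21, 33, 34, 16)}.
π[pid, qty, cname]: project onto (pid, qty, cname) (7 duplicate(s) eliminated) → {(34, 21, Wes), (34, 33, Wes), (8, 27, Cal), (8, 4, Cal)}

{(34, 21, Wes), (34, 33, Wes), (8, 27, Cal), (8, 4, Cal)}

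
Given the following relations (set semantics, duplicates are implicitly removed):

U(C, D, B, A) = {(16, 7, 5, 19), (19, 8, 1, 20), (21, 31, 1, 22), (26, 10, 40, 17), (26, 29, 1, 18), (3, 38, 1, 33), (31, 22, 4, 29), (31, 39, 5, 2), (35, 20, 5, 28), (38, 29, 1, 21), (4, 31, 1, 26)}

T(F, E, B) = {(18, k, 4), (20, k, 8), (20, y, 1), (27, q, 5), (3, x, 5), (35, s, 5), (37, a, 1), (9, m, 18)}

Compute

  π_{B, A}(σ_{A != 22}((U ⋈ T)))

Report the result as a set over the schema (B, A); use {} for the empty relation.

{(1, 18), (1, 20), (1, 21), (1, 26), (1, 33), (4, 29), (5, 19), (5, 2), (5, 28)}

U ⋈ T (natural join on B): {(16, 7, 5, 19, 27, q), (16, 7, 5, 19, 3, x), (16, 7, 5, 19, 35, s), (19, 8, 1, 20, 20, y), (19, 8, 1, 20, 37, a), (21, 31, 1, 22, 20, y), (21, 31, 1, 22, 37, a), (26, 29, 1, 18, 20, y), (26, 29, 1, 18, 37, a), (3, 38, 1, 33, 20, y), (3, 38, 1, 33, 37, a), (31, 22, 4, 29, 18, k), (31, 39, 5, 2, 27, q), (31, 39, 5, 2, 3, x), (31, 39, 5, 2, 35, s), (35, 20, 5, 28, 27, q), (35, 20, 5, 28, 3, x), (35, 20, 5, 28, 35, s), (38, 29, 1, 21, 20, y), (38, 29, 1, 21, 37, a), (4, 31, 1, 26, 20, y), (4, 31, 1, 26, 37, a)}
Apply σ_{A != 22}; surviving tuples: {(16, 7, 5, 19, 27, q), (16, 7, 5, 19, 3, x), (16, 7, 5, 19, 35, s), (19, 8, 1, 20, 20, y), (19, 8, 1, 20, 37, a), (26, 29, 1, 18, 20, y), (26, 29, 1, 18, 37, a), (3, 38, 1, 33, 20, y), (3, 38, 1, 33, 37, a), (31, 22, 4, 29, 18, k), (31, 39, 5, 2, 27, q), (31, 39, 5, 2, 3, x), (31, 39, 5, 2, 35, s), (35, 20, 5, 28, 27, q), (35, 20, 5, 28, 3, x), (35, 20, 5, 28, 35, s), (38, 29, 1, 21, 20, y), (38, 29, 1, 21, 37, a), (4, 31, 1, 26, 20, y), (4, 31, 1, 26, 37, a)}
π_{B, A} gives {(1, 18), (1, 20), (1, 21), (1, 26), (1, 33), (4, 29), (5, 19), (5, 2), (5, 28)} (11 duplicate(s) eliminated).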